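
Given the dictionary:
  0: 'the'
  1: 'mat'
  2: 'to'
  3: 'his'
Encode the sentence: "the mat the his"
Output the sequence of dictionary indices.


Look up each word in the dictionary:
  'the' -> 0
  'mat' -> 1
  'the' -> 0
  'his' -> 3

Encoded: [0, 1, 0, 3]


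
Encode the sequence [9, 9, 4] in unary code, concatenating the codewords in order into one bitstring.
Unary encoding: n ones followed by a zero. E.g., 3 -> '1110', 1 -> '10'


Encode each number as n ones followed by a terminating 0:
  9 -> 1111111110 (10 bits)
  9 -> 1111111110 (10 bits)
  4 -> 11110 (5 bits)
Total length = 10 + 10 + 5 = 25 bits.

Unary([9, 9, 4]) = 1111111110111111111011110 (25 bits)


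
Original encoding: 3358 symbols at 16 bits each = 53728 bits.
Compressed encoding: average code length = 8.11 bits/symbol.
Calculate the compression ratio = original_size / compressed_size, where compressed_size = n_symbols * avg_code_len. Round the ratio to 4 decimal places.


original_size = n_symbols * orig_bits = 3358 * 16 = 53728 bits
compressed_size = n_symbols * avg_code_len = 3358 * 8.11 = 27233.38 bits
ratio = original_size / compressed_size = 53728 / 27233.38 = 1.9729

Compression ratio = 1.9729


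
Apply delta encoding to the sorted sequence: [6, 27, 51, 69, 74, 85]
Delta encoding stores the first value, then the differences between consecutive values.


First value: 6
Deltas:
  27 - 6 = 21
  51 - 27 = 24
  69 - 51 = 18
  74 - 69 = 5
  85 - 74 = 11


Delta encoded: [6, 21, 24, 18, 5, 11]


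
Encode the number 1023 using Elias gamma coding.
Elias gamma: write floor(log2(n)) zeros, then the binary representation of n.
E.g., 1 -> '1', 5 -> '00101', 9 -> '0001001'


num_bits = floor(log2(1023)) + 1 = 10
leading_zeros = num_bits - 1 = 9
binary(1023) = 1111111111

Elias gamma(1023) = '000000000' + '1111111111' = 0000000001111111111 (19 bits)


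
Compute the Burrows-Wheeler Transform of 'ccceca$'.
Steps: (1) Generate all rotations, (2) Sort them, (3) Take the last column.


Rotations (sorted):
  0: $ccceca -> last char: a
  1: a$cccec -> last char: c
  2: ca$ccce -> last char: e
  3: ccceca$ -> last char: $
  4: cceca$c -> last char: c
  5: ceca$cc -> last char: c
  6: eca$ccc -> last char: c


BWT = ace$ccc


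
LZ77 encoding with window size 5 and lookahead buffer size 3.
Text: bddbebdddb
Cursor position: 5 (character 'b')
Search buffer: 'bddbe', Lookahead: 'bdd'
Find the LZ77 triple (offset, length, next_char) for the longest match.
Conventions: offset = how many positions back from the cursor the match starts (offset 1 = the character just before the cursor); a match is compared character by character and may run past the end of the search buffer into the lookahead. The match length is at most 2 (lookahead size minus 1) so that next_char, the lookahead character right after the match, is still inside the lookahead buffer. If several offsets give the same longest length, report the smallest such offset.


Try each offset into the search buffer:
  offset=1 (pos 4, char 'e'): match length 0
  offset=2 (pos 3, char 'b'): match length 1
  offset=3 (pos 2, char 'd'): match length 0
  offset=4 (pos 1, char 'd'): match length 0
  offset=5 (pos 0, char 'b'): match length 2
Longest match has length 2 at offset 5.
next_char = character at position 5 + 2 = 7 -> 'd'

Best match: offset=5, length=2 (matching 'bd' starting at position 0)
LZ77 triple: (5, 2, 'd')


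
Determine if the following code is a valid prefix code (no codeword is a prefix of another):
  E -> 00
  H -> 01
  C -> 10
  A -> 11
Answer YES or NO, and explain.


Checking each pair (does one codeword prefix another?):
  E='00' vs H='01': no prefix
  E='00' vs C='10': no prefix
  E='00' vs A='11': no prefix
  H='01' vs E='00': no prefix
  H='01' vs C='10': no prefix
  H='01' vs A='11': no prefix
  C='10' vs E='00': no prefix
  C='10' vs H='01': no prefix
  C='10' vs A='11': no prefix
  A='11' vs E='00': no prefix
  A='11' vs H='01': no prefix
  A='11' vs C='10': no prefix
No violation found over all pairs.

YES -- this is a valid prefix code. No codeword is a prefix of any other codeword.


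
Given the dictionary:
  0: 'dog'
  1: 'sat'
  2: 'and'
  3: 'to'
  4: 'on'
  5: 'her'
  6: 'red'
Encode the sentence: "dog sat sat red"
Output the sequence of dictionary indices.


Look up each word in the dictionary:
  'dog' -> 0
  'sat' -> 1
  'sat' -> 1
  'red' -> 6

Encoded: [0, 1, 1, 6]


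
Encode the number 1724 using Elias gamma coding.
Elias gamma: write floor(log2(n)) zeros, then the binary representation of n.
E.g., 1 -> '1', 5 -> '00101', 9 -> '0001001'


num_bits = floor(log2(1724)) + 1 = 11
leading_zeros = num_bits - 1 = 10
binary(1724) = 11010111100

Elias gamma(1724) = '0000000000' + '11010111100' = 000000000011010111100 (21 bits)


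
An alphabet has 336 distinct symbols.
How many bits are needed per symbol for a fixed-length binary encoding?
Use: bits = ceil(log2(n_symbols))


log2(336) = 8.3923
Bracket: 2^8 = 256 < 336 <= 2^9 = 512
So ceil(log2(336)) = 9

bits = ceil(log2(336)) = ceil(8.3923) = 9 bits


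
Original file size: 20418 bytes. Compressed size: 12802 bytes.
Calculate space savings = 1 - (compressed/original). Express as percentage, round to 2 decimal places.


ratio = compressed/original = 12802/20418 = 0.626996
savings = 1 - ratio = 1 - 0.626996 = 0.373004
as a percentage: 0.373004 * 100 = 37.3%

Space savings = 1 - 12802/20418 = 37.3%


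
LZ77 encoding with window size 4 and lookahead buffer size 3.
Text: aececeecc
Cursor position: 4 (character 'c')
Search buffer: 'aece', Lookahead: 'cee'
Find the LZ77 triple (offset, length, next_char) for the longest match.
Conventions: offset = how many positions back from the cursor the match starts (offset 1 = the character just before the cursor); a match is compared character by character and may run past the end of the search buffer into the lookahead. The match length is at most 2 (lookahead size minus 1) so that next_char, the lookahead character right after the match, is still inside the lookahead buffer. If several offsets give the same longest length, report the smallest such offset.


Try each offset into the search buffer:
  offset=1 (pos 3, char 'e'): match length 0
  offset=2 (pos 2, char 'c'): match length 2
  offset=3 (pos 1, char 'e'): match length 0
  offset=4 (pos 0, char 'a'): match length 0
Longest match has length 2 at offset 2.
next_char = character at position 4 + 2 = 6 -> 'e'

Best match: offset=2, length=2 (matching 'ce' starting at position 2)
LZ77 triple: (2, 2, 'e')


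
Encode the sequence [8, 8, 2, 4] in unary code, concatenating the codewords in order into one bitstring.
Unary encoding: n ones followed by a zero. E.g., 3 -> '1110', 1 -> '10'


Encode each number as n ones followed by a terminating 0:
  8 -> 111111110 (9 bits)
  8 -> 111111110 (9 bits)
  2 -> 110 (3 bits)
  4 -> 11110 (5 bits)
Total length = 9 + 9 + 3 + 5 = 26 bits.

Unary([8, 8, 2, 4]) = 11111111011111111011011110 (26 bits)


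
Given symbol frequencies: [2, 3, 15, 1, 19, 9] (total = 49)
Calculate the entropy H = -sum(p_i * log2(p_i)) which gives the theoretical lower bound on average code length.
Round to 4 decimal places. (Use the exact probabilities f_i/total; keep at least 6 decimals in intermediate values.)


Per-symbol terms -p_i * log2(p_i) with p_i = f_i/49:
  p = 2/49 = 0.040816: log2(p) = -4.614710, -p*log2(p) = 0.188356
  p = 3/49 = 0.061224: log2(p) = -4.029747, -p*log2(p) = 0.246719
  p = 15/49 = 0.306122: log2(p) = -1.707819, -p*log2(p) = 0.522802
  p = 1/49 = 0.020408: log2(p) = -5.614710, -p*log2(p) = 0.114586
  p = 19/49 = 0.387755: log2(p) = -1.366782, -p*log2(p) = 0.529977
  p = 9/49 = 0.183673: log2(p) = -2.444785, -p*log2(p) = 0.449042
H = 0.188356 + 0.246719 + 0.522802 + 0.114586 + 0.529977 + 0.449042 = 2.051482

H = 2.0515 bits/symbol


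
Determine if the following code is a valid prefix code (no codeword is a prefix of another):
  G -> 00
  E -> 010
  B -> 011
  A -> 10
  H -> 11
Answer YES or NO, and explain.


Checking each pair (does one codeword prefix another?):
  G='00' vs E='010': no prefix
  G='00' vs B='011': no prefix
  G='00' vs A='10': no prefix
  G='00' vs H='11': no prefix
  E='010' vs G='00': no prefix
  E='010' vs B='011': no prefix
  E='010' vs A='10': no prefix
  E='010' vs H='11': no prefix
  B='011' vs G='00': no prefix
  B='011' vs E='010': no prefix
  B='011' vs A='10': no prefix
  B='011' vs H='11': no prefix
  A='10' vs G='00': no prefix
  A='10' vs E='010': no prefix
  A='10' vs B='011': no prefix
  A='10' vs H='11': no prefix
  H='11' vs G='00': no prefix
  H='11' vs E='010': no prefix
  H='11' vs B='011': no prefix
  H='11' vs A='10': no prefix
No violation found over all pairs.

YES -- this is a valid prefix code. No codeword is a prefix of any other codeword.


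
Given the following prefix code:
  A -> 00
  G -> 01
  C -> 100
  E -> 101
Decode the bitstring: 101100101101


Decoding step by step:
Bits 101 -> E
Bits 100 -> C
Bits 101 -> E
Bits 101 -> E


Decoded message: ECEE


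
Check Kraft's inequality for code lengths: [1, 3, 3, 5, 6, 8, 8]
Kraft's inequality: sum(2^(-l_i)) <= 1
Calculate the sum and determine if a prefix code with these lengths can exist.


Sum = 2^(-1) + 2^(-3) + 2^(-3) + 2^(-5) + 2^(-6) + 2^(-8) + 2^(-8)
    = 0.5 + 0.125 + 0.125 + 0.03125 + 0.015625 + 0.00390625 + 0.00390625
    = 206/256 = 0.8046875
Since 0.8046875 <= 1, Kraft's inequality IS satisfied.
A prefix code with these lengths CAN exist.

Kraft sum = 0.8046875. Satisfied.


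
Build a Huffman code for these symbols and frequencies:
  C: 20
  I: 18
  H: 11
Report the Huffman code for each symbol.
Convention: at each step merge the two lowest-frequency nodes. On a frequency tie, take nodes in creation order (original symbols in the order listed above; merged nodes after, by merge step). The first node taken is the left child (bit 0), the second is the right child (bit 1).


Huffman tree construction:
Step 1: Merge H(11) + I(18) = 29
Step 2: Merge C(20) + (H+I)(29) = 49
Read each symbol's code off the tree from the root (left child = 0, right child = 1).

Codes:
  C: 0 (length 1)
  I: 11 (length 2)
  H: 10 (length 2)
Average code length: 78/49 = 1.5918 bits/symbol


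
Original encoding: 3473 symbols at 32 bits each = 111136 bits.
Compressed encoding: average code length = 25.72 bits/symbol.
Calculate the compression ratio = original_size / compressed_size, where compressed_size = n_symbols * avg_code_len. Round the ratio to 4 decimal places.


original_size = n_symbols * orig_bits = 3473 * 32 = 111136 bits
compressed_size = n_symbols * avg_code_len = 3473 * 25.72 = 89325.56 bits
ratio = original_size / compressed_size = 111136 / 89325.56 = 1.2442

Compression ratio = 1.2442


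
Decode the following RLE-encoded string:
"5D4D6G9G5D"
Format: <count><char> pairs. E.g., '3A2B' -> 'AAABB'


Expanding each <count><char> pair:
  5D -> 'DDDDD'
  4D -> 'DDDD'
  6G -> 'GGGGGG'
  9G -> 'GGGGGGGGG'
  5D -> 'DDDDD'

Decoded = DDDDDDDDDGGGGGGGGGGGGGGGDDDDD


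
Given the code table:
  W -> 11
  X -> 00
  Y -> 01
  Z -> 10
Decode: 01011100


Decoding:
01 -> Y
01 -> Y
11 -> W
00 -> X


Result: YYWX


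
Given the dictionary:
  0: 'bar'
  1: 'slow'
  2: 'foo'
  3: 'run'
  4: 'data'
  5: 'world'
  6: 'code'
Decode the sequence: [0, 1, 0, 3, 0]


Look up each index in the dictionary:
  0 -> 'bar'
  1 -> 'slow'
  0 -> 'bar'
  3 -> 'run'
  0 -> 'bar'

Decoded: "bar slow bar run bar"


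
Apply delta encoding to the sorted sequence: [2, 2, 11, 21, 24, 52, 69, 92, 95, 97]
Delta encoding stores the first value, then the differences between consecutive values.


First value: 2
Deltas:
  2 - 2 = 0
  11 - 2 = 9
  21 - 11 = 10
  24 - 21 = 3
  52 - 24 = 28
  69 - 52 = 17
  92 - 69 = 23
  95 - 92 = 3
  97 - 95 = 2


Delta encoded: [2, 0, 9, 10, 3, 28, 17, 23, 3, 2]


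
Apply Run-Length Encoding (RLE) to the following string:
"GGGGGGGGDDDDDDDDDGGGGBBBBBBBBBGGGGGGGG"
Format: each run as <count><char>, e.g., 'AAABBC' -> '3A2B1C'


Scanning runs left to right:
  i=0: run of 'G' x 8 -> '8G'
  i=8: run of 'D' x 9 -> '9D'
  i=17: run of 'G' x 4 -> '4G'
  i=21: run of 'B' x 9 -> '9B'
  i=30: run of 'G' x 8 -> '8G'

RLE = 8G9D4G9B8G


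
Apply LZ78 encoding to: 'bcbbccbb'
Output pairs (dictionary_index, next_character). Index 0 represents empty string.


LZ78 encoding steps:
Dictionary: {0: ''}
Step 1: w='' (idx 0), next='b' -> output (0, 'b'), add 'b' as idx 1
Step 2: w='' (idx 0), next='c' -> output (0, 'c'), add 'c' as idx 2
Step 3: w='b' (idx 1), next='b' -> output (1, 'b'), add 'bb' as idx 3
Step 4: w='c' (idx 2), next='c' -> output (2, 'c'), add 'cc' as idx 4
Step 5: w='bb' (idx 3), end of input -> output (3, '')


Encoded: [(0, 'b'), (0, 'c'), (1, 'b'), (2, 'c'), (3, '')]


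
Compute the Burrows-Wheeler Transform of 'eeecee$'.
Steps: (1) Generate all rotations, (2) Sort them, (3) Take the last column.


Rotations (sorted):
  0: $eeecee -> last char: e
  1: cee$eee -> last char: e
  2: e$eeece -> last char: e
  3: ecee$ee -> last char: e
  4: ee$eeec -> last char: c
  5: eecee$e -> last char: e
  6: eeecee$ -> last char: $


BWT = eeeece$


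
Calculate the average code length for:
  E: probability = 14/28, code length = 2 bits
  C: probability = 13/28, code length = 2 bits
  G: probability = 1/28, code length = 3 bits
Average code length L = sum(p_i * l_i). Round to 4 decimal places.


Weighted contributions p_i * l_i:
  E: (14/28) * 2 = 28/28
  C: (13/28) * 2 = 26/28
  G: (1/28) * 3 = 3/28
Sum = (28 + 26 + 3)/28 = 57/28

L = 57/28 = 2.0357 bits/symbol


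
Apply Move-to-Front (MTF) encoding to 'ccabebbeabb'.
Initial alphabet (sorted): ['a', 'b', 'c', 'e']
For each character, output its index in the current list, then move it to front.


MTF encoding:
'c': index 2 in ['a', 'b', 'c', 'e'] -> ['c', 'a', 'b', 'e']
'c': index 0 in ['c', 'a', 'b', 'e'] -> ['c', 'a', 'b', 'e']
'a': index 1 in ['c', 'a', 'b', 'e'] -> ['a', 'c', 'b', 'e']
'b': index 2 in ['a', 'c', 'b', 'e'] -> ['b', 'a', 'c', 'e']
'e': index 3 in ['b', 'a', 'c', 'e'] -> ['e', 'b', 'a', 'c']
'b': index 1 in ['e', 'b', 'a', 'c'] -> ['b', 'e', 'a', 'c']
'b': index 0 in ['b', 'e', 'a', 'c'] -> ['b', 'e', 'a', 'c']
'e': index 1 in ['b', 'e', 'a', 'c'] -> ['e', 'b', 'a', 'c']
'a': index 2 in ['e', 'b', 'a', 'c'] -> ['a', 'e', 'b', 'c']
'b': index 2 in ['a', 'e', 'b', 'c'] -> ['b', 'a', 'e', 'c']
'b': index 0 in ['b', 'a', 'e', 'c'] -> ['b', 'a', 'e', 'c']


Output: [2, 0, 1, 2, 3, 1, 0, 1, 2, 2, 0]


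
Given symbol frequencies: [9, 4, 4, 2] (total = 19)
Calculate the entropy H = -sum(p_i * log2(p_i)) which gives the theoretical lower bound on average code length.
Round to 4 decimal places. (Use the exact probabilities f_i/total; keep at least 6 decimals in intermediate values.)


Per-symbol terms -p_i * log2(p_i) with p_i = f_i/19:
  p = 9/19 = 0.473684: log2(p) = -1.078003, -p*log2(p) = 0.510633
  p = 4/19 = 0.210526: log2(p) = -2.247928, -p*log2(p) = 0.473248
  p = 4/19 = 0.210526: log2(p) = -2.247928, -p*log2(p) = 0.473248
  p = 2/19 = 0.105263: log2(p) = -3.247928, -p*log2(p) = 0.341887
H = 0.510633 + 0.473248 + 0.473248 + 0.341887 = 1.799016

H = 1.799 bits/symbol


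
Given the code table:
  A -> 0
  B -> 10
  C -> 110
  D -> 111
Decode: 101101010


Decoding:
10 -> B
110 -> C
10 -> B
10 -> B


Result: BCBB


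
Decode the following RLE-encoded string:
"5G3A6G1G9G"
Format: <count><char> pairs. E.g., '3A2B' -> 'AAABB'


Expanding each <count><char> pair:
  5G -> 'GGGGG'
  3A -> 'AAA'
  6G -> 'GGGGGG'
  1G -> 'G'
  9G -> 'GGGGGGGGG'

Decoded = GGGGGAAAGGGGGGGGGGGGGGGG


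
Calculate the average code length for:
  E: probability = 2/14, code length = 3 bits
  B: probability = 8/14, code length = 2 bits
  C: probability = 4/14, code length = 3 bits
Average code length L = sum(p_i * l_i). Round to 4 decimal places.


Weighted contributions p_i * l_i:
  E: (2/14) * 3 = 6/14
  B: (8/14) * 2 = 16/14
  C: (4/14) * 3 = 12/14
Sum = (6 + 16 + 12)/14 = 34/14

L = 34/14 = 2.4286 bits/symbol


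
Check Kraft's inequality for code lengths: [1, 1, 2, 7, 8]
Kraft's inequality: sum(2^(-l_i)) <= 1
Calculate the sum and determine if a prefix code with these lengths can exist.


Sum = 2^(-1) + 2^(-1) + 2^(-2) + 2^(-7) + 2^(-8)
    = 0.5 + 0.5 + 0.25 + 0.0078125 + 0.00390625
    = 323/256 = 1.26171875
Since 1.26171875 > 1, Kraft's inequality is NOT satisfied.
A prefix code with these lengths CANNOT exist.

Kraft sum = 1.26171875. Not satisfied.


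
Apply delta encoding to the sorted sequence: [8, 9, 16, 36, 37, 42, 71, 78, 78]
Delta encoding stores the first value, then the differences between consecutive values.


First value: 8
Deltas:
  9 - 8 = 1
  16 - 9 = 7
  36 - 16 = 20
  37 - 36 = 1
  42 - 37 = 5
  71 - 42 = 29
  78 - 71 = 7
  78 - 78 = 0


Delta encoded: [8, 1, 7, 20, 1, 5, 29, 7, 0]


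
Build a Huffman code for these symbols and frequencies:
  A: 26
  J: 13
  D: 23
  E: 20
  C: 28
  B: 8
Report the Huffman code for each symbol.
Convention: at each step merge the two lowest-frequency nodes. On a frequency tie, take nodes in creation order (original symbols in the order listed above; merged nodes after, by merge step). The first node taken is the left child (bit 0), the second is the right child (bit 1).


Huffman tree construction:
Step 1: Merge B(8) + J(13) = 21
Step 2: Merge E(20) + (B+J)(21) = 41
Step 3: Merge D(23) + A(26) = 49
Step 4: Merge C(28) + (E+(B+J))(41) = 69
Step 5: Merge (D+A)(49) + (C+(E+(B+J)))(69) = 118
Read each symbol's code off the tree from the root (left child = 0, right child = 1).

Codes:
  A: 01 (length 2)
  J: 1111 (length 4)
  D: 00 (length 2)
  E: 110 (length 3)
  C: 10 (length 2)
  B: 1110 (length 4)
Average code length: 298/118 = 2.5254 bits/symbol


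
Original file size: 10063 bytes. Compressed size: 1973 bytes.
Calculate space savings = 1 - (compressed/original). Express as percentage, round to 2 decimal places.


ratio = compressed/original = 1973/10063 = 0.196065
savings = 1 - ratio = 1 - 0.196065 = 0.803935
as a percentage: 0.803935 * 100 = 80.39%

Space savings = 1 - 1973/10063 = 80.39%


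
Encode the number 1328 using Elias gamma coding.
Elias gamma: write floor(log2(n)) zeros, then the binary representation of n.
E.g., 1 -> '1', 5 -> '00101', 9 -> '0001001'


num_bits = floor(log2(1328)) + 1 = 11
leading_zeros = num_bits - 1 = 10
binary(1328) = 10100110000

Elias gamma(1328) = '0000000000' + '10100110000' = 000000000010100110000 (21 bits)


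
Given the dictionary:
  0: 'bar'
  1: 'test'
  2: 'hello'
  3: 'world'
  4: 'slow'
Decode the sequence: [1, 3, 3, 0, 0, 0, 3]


Look up each index in the dictionary:
  1 -> 'test'
  3 -> 'world'
  3 -> 'world'
  0 -> 'bar'
  0 -> 'bar'
  0 -> 'bar'
  3 -> 'world'

Decoded: "test world world bar bar bar world"


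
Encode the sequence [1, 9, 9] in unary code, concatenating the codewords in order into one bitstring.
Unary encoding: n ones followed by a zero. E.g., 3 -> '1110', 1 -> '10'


Encode each number as n ones followed by a terminating 0:
  1 -> 10 (2 bits)
  9 -> 1111111110 (10 bits)
  9 -> 1111111110 (10 bits)
Total length = 2 + 10 + 10 = 22 bits.

Unary([1, 9, 9]) = 1011111111101111111110 (22 bits)


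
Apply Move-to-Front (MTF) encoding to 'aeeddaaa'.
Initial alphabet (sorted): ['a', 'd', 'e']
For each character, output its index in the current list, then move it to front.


MTF encoding:
'a': index 0 in ['a', 'd', 'e'] -> ['a', 'd', 'e']
'e': index 2 in ['a', 'd', 'e'] -> ['e', 'a', 'd']
'e': index 0 in ['e', 'a', 'd'] -> ['e', 'a', 'd']
'd': index 2 in ['e', 'a', 'd'] -> ['d', 'e', 'a']
'd': index 0 in ['d', 'e', 'a'] -> ['d', 'e', 'a']
'a': index 2 in ['d', 'e', 'a'] -> ['a', 'd', 'e']
'a': index 0 in ['a', 'd', 'e'] -> ['a', 'd', 'e']
'a': index 0 in ['a', 'd', 'e'] -> ['a', 'd', 'e']


Output: [0, 2, 0, 2, 0, 2, 0, 0]


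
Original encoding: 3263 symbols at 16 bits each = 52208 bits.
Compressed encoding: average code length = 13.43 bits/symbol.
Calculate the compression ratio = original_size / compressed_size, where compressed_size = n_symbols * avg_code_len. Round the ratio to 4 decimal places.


original_size = n_symbols * orig_bits = 3263 * 16 = 52208 bits
compressed_size = n_symbols * avg_code_len = 3263 * 13.43 = 43822.09 bits
ratio = original_size / compressed_size = 52208 / 43822.09 = 1.1914

Compression ratio = 1.1914


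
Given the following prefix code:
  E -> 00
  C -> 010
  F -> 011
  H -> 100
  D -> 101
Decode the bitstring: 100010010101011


Decoding step by step:
Bits 100 -> H
Bits 010 -> C
Bits 010 -> C
Bits 101 -> D
Bits 011 -> F


Decoded message: HCCDF


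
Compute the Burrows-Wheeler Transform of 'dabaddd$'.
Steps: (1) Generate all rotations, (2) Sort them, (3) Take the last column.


Rotations (sorted):
  0: $dabaddd -> last char: d
  1: abaddd$d -> last char: d
  2: addd$dab -> last char: b
  3: baddd$da -> last char: a
  4: d$dabadd -> last char: d
  5: dabaddd$ -> last char: $
  6: dd$dabad -> last char: d
  7: ddd$daba -> last char: a


BWT = ddbad$da


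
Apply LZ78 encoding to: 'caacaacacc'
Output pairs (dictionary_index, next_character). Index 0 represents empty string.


LZ78 encoding steps:
Dictionary: {0: ''}
Step 1: w='' (idx 0), next='c' -> output (0, 'c'), add 'c' as idx 1
Step 2: w='' (idx 0), next='a' -> output (0, 'a'), add 'a' as idx 2
Step 3: w='a' (idx 2), next='c' -> output (2, 'c'), add 'ac' as idx 3
Step 4: w='a' (idx 2), next='a' -> output (2, 'a'), add 'aa' as idx 4
Step 5: w='c' (idx 1), next='a' -> output (1, 'a'), add 'ca' as idx 5
Step 6: w='c' (idx 1), next='c' -> output (1, 'c'), add 'cc' as idx 6


Encoded: [(0, 'c'), (0, 'a'), (2, 'c'), (2, 'a'), (1, 'a'), (1, 'c')]


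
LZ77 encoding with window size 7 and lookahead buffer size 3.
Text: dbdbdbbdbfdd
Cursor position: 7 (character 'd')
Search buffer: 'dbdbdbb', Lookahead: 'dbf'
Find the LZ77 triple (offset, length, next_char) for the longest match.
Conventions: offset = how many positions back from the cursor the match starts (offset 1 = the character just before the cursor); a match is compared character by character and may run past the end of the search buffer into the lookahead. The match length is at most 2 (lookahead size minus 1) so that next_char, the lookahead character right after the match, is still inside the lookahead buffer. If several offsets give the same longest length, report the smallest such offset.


Try each offset into the search buffer:
  offset=1 (pos 6, char 'b'): match length 0
  offset=2 (pos 5, char 'b'): match length 0
  offset=3 (pos 4, char 'd'): match length 2
  offset=4 (pos 3, char 'b'): match length 0
  offset=5 (pos 2, char 'd'): match length 2
  offset=6 (pos 1, char 'b'): match length 0
  offset=7 (pos 0, char 'd'): match length 2
Longest match has length 2, found at offsets 3, 5, 7; take the smallest, offset 3.
next_char = character at position 7 + 2 = 9 -> 'f'

Best match: offset=3, length=2 (matching 'db' starting at position 4)
LZ77 triple: (3, 2, 'f')


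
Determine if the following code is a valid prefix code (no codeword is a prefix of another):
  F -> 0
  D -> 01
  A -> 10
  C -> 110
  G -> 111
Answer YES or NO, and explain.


Checking each pair (does one codeword prefix another?):
  F='0' vs D='01': prefix -- VIOLATION

NO -- this is NOT a valid prefix code. F (0) is a prefix of D (01).


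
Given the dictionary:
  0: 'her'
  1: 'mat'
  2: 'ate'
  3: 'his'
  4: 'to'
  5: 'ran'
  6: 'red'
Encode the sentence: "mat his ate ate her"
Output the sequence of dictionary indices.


Look up each word in the dictionary:
  'mat' -> 1
  'his' -> 3
  'ate' -> 2
  'ate' -> 2
  'her' -> 0

Encoded: [1, 3, 2, 2, 0]


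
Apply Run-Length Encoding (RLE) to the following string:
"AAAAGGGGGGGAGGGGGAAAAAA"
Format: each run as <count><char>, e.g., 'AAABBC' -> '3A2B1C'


Scanning runs left to right:
  i=0: run of 'A' x 4 -> '4A'
  i=4: run of 'G' x 7 -> '7G'
  i=11: run of 'A' x 1 -> '1A'
  i=12: run of 'G' x 5 -> '5G'
  i=17: run of 'A' x 6 -> '6A'

RLE = 4A7G1A5G6A


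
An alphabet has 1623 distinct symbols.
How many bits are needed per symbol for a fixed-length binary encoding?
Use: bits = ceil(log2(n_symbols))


log2(1623) = 10.6644
Bracket: 2^10 = 1024 < 1623 <= 2^11 = 2048
So ceil(log2(1623)) = 11

bits = ceil(log2(1623)) = ceil(10.6644) = 11 bits


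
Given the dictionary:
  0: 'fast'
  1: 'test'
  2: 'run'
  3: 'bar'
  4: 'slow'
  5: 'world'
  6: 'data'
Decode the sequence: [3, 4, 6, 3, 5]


Look up each index in the dictionary:
  3 -> 'bar'
  4 -> 'slow'
  6 -> 'data'
  3 -> 'bar'
  5 -> 'world'

Decoded: "bar slow data bar world"


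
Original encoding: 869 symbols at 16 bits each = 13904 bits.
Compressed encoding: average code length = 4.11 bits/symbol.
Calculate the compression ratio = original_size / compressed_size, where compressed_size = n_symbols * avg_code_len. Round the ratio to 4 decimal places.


original_size = n_symbols * orig_bits = 869 * 16 = 13904 bits
compressed_size = n_symbols * avg_code_len = 869 * 4.11 = 3571.59 bits
ratio = original_size / compressed_size = 13904 / 3571.59 = 3.8929

Compression ratio = 3.8929


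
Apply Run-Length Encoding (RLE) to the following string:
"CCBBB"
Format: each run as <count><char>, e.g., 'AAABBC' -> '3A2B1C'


Scanning runs left to right:
  i=0: run of 'C' x 2 -> '2C'
  i=2: run of 'B' x 3 -> '3B'

RLE = 2C3B


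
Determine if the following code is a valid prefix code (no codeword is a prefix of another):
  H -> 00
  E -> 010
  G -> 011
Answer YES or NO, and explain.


Checking each pair (does one codeword prefix another?):
  H='00' vs E='010': no prefix
  H='00' vs G='011': no prefix
  E='010' vs H='00': no prefix
  E='010' vs G='011': no prefix
  G='011' vs H='00': no prefix
  G='011' vs E='010': no prefix
No violation found over all pairs.

YES -- this is a valid prefix code. No codeword is a prefix of any other codeword.


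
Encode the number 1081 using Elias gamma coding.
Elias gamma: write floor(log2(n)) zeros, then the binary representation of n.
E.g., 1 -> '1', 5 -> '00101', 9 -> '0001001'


num_bits = floor(log2(1081)) + 1 = 11
leading_zeros = num_bits - 1 = 10
binary(1081) = 10000111001

Elias gamma(1081) = '0000000000' + '10000111001' = 000000000010000111001 (21 bits)


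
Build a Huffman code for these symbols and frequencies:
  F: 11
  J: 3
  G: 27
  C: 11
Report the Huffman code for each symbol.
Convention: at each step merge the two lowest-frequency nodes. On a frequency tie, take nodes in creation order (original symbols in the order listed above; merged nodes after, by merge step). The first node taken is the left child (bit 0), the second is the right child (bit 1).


Huffman tree construction:
Step 1: Merge J(3) + F(11) = 14
Step 2: Merge C(11) + (J+F)(14) = 25
Step 3: Merge (C+(J+F))(25) + G(27) = 52
Read each symbol's code off the tree from the root (left child = 0, right child = 1).

Codes:
  F: 011 (length 3)
  J: 010 (length 3)
  G: 1 (length 1)
  C: 00 (length 2)
Average code length: 91/52 = 1.7500 bits/symbol


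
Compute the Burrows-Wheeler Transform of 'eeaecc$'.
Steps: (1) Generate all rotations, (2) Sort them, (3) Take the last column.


Rotations (sorted):
  0: $eeaecc -> last char: c
  1: aecc$ee -> last char: e
  2: c$eeaec -> last char: c
  3: cc$eeae -> last char: e
  4: eaecc$e -> last char: e
  5: ecc$eea -> last char: a
  6: eeaecc$ -> last char: $


BWT = ceceea$


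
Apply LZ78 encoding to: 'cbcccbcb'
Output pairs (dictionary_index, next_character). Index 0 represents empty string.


LZ78 encoding steps:
Dictionary: {0: ''}
Step 1: w='' (idx 0), next='c' -> output (0, 'c'), add 'c' as idx 1
Step 2: w='' (idx 0), next='b' -> output (0, 'b'), add 'b' as idx 2
Step 3: w='c' (idx 1), next='c' -> output (1, 'c'), add 'cc' as idx 3
Step 4: w='c' (idx 1), next='b' -> output (1, 'b'), add 'cb' as idx 4
Step 5: w='cb' (idx 4), end of input -> output (4, '')


Encoded: [(0, 'c'), (0, 'b'), (1, 'c'), (1, 'b'), (4, '')]


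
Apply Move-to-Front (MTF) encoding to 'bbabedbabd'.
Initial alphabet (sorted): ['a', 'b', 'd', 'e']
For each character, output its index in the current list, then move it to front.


MTF encoding:
'b': index 1 in ['a', 'b', 'd', 'e'] -> ['b', 'a', 'd', 'e']
'b': index 0 in ['b', 'a', 'd', 'e'] -> ['b', 'a', 'd', 'e']
'a': index 1 in ['b', 'a', 'd', 'e'] -> ['a', 'b', 'd', 'e']
'b': index 1 in ['a', 'b', 'd', 'e'] -> ['b', 'a', 'd', 'e']
'e': index 3 in ['b', 'a', 'd', 'e'] -> ['e', 'b', 'a', 'd']
'd': index 3 in ['e', 'b', 'a', 'd'] -> ['d', 'e', 'b', 'a']
'b': index 2 in ['d', 'e', 'b', 'a'] -> ['b', 'd', 'e', 'a']
'a': index 3 in ['b', 'd', 'e', 'a'] -> ['a', 'b', 'd', 'e']
'b': index 1 in ['a', 'b', 'd', 'e'] -> ['b', 'a', 'd', 'e']
'd': index 2 in ['b', 'a', 'd', 'e'] -> ['d', 'b', 'a', 'e']


Output: [1, 0, 1, 1, 3, 3, 2, 3, 1, 2]


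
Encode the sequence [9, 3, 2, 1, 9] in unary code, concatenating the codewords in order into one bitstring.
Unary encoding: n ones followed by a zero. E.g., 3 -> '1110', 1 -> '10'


Encode each number as n ones followed by a terminating 0:
  9 -> 1111111110 (10 bits)
  3 -> 1110 (4 bits)
  2 -> 110 (3 bits)
  1 -> 10 (2 bits)
  9 -> 1111111110 (10 bits)
Total length = 10 + 4 + 3 + 2 + 10 = 29 bits.

Unary([9, 3, 2, 1, 9]) = 11111111101110110101111111110 (29 bits)


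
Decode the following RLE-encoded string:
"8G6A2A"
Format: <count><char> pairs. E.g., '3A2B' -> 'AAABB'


Expanding each <count><char> pair:
  8G -> 'GGGGGGGG'
  6A -> 'AAAAAA'
  2A -> 'AA'

Decoded = GGGGGGGGAAAAAAAA


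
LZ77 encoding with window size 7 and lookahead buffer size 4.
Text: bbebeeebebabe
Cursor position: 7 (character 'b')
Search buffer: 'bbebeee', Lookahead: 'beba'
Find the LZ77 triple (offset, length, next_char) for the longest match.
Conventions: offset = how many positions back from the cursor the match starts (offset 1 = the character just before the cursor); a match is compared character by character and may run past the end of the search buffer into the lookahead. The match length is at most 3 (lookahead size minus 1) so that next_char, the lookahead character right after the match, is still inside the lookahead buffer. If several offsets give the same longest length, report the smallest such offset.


Try each offset into the search buffer:
  offset=1 (pos 6, char 'e'): match length 0
  offset=2 (pos 5, char 'e'): match length 0
  offset=3 (pos 4, char 'e'): match length 0
  offset=4 (pos 3, char 'b'): match length 2
  offset=5 (pos 2, char 'e'): match length 0
  offset=6 (pos 1, char 'b'): match length 3
  offset=7 (pos 0, char 'b'): match length 1
Longest match has length 3 at offset 6.
next_char = character at position 7 + 3 = 10 -> 'a'

Best match: offset=6, length=3 (matching 'beb' starting at position 1)
LZ77 triple: (6, 3, 'a')


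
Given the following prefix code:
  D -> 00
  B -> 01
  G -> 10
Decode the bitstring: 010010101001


Decoding step by step:
Bits 01 -> B
Bits 00 -> D
Bits 10 -> G
Bits 10 -> G
Bits 10 -> G
Bits 01 -> B


Decoded message: BDGGGB


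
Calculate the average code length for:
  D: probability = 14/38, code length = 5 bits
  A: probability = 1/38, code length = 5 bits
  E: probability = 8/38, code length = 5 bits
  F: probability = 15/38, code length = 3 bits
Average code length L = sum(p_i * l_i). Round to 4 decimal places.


Weighted contributions p_i * l_i:
  D: (14/38) * 5 = 70/38
  A: (1/38) * 5 = 5/38
  E: (8/38) * 5 = 40/38
  F: (15/38) * 3 = 45/38
Sum = (70 + 5 + 40 + 45)/38 = 160/38

L = 160/38 = 4.2105 bits/symbol


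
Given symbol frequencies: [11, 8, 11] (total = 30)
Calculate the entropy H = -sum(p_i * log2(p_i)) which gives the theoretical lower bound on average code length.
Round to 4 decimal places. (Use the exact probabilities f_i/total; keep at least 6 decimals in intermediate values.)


Per-symbol terms -p_i * log2(p_i) with p_i = f_i/30:
  p = 11/30 = 0.366667: log2(p) = -1.447459, -p*log2(p) = 0.530735
  p = 8/30 = 0.266667: log2(p) = -1.906891, -p*log2(p) = 0.508504
  p = 11/30 = 0.366667: log2(p) = -1.447459, -p*log2(p) = 0.530735
H = 0.530735 + 0.508504 + 0.530735 = 1.569974

H = 1.57 bits/symbol


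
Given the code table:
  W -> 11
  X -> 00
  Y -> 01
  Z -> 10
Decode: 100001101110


Decoding:
10 -> Z
00 -> X
01 -> Y
10 -> Z
11 -> W
10 -> Z


Result: ZXYZWZ


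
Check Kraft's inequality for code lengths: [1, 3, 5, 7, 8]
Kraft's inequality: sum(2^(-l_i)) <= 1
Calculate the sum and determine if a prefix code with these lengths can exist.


Sum = 2^(-1) + 2^(-3) + 2^(-5) + 2^(-7) + 2^(-8)
    = 0.5 + 0.125 + 0.03125 + 0.0078125 + 0.00390625
    = 171/256 = 0.66796875
Since 0.66796875 <= 1, Kraft's inequality IS satisfied.
A prefix code with these lengths CAN exist.

Kraft sum = 0.66796875. Satisfied.


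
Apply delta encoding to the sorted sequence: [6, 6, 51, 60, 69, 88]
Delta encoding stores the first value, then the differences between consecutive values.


First value: 6
Deltas:
  6 - 6 = 0
  51 - 6 = 45
  60 - 51 = 9
  69 - 60 = 9
  88 - 69 = 19


Delta encoded: [6, 0, 45, 9, 9, 19]


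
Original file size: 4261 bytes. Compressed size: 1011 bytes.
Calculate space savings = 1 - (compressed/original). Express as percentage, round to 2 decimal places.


ratio = compressed/original = 1011/4261 = 0.237268
savings = 1 - ratio = 1 - 0.237268 = 0.762732
as a percentage: 0.762732 * 100 = 76.27%

Space savings = 1 - 1011/4261 = 76.27%


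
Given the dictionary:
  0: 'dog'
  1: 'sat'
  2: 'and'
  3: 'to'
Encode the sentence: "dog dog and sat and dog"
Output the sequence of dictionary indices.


Look up each word in the dictionary:
  'dog' -> 0
  'dog' -> 0
  'and' -> 2
  'sat' -> 1
  'and' -> 2
  'dog' -> 0

Encoded: [0, 0, 2, 1, 2, 0]


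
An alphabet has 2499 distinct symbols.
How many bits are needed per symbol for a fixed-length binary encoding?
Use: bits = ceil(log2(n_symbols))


log2(2499) = 11.2871
Bracket: 2^11 = 2048 < 2499 <= 2^12 = 4096
So ceil(log2(2499)) = 12

bits = ceil(log2(2499)) = ceil(11.2871) = 12 bits


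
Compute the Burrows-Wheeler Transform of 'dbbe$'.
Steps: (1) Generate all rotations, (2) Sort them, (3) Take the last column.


Rotations (sorted):
  0: $dbbe -> last char: e
  1: bbe$d -> last char: d
  2: be$db -> last char: b
  3: dbbe$ -> last char: $
  4: e$dbb -> last char: b


BWT = edb$b


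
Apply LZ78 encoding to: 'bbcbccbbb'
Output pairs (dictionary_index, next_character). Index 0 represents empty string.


LZ78 encoding steps:
Dictionary: {0: ''}
Step 1: w='' (idx 0), next='b' -> output (0, 'b'), add 'b' as idx 1
Step 2: w='b' (idx 1), next='c' -> output (1, 'c'), add 'bc' as idx 2
Step 3: w='bc' (idx 2), next='c' -> output (2, 'c'), add 'bcc' as idx 3
Step 4: w='b' (idx 1), next='b' -> output (1, 'b'), add 'bb' as idx 4
Step 5: w='b' (idx 1), end of input -> output (1, '')


Encoded: [(0, 'b'), (1, 'c'), (2, 'c'), (1, 'b'), (1, '')]


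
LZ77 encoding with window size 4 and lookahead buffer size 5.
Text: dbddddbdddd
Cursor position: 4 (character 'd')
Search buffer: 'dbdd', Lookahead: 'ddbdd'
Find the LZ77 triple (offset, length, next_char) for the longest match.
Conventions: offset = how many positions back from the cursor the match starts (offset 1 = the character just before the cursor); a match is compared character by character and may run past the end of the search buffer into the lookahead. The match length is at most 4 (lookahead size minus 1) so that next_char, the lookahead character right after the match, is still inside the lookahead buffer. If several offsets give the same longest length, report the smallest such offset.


Try each offset into the search buffer:
  offset=1 (pos 3, char 'd'): match length 2
  offset=2 (pos 2, char 'd'): match length 2
  offset=3 (pos 1, char 'b'): match length 0
  offset=4 (pos 0, char 'd'): match length 1
Longest match has length 2, found at offsets 1, 2; take the smallest, offset 1.
next_char = character at position 4 + 2 = 6 -> 'b'

Best match: offset=1, length=2 (matching 'dd' starting at position 3)
LZ77 triple: (1, 2, 'b')


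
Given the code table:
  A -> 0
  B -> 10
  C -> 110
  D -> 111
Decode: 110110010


Decoding:
110 -> C
110 -> C
0 -> A
10 -> B


Result: CCAB


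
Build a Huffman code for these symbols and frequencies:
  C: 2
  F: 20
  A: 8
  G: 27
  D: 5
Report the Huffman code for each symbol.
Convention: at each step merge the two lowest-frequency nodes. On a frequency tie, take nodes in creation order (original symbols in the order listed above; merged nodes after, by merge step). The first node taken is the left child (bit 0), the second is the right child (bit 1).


Huffman tree construction:
Step 1: Merge C(2) + D(5) = 7
Step 2: Merge (C+D)(7) + A(8) = 15
Step 3: Merge ((C+D)+A)(15) + F(20) = 35
Step 4: Merge G(27) + (((C+D)+A)+F)(35) = 62
Read each symbol's code off the tree from the root (left child = 0, right child = 1).

Codes:
  C: 1000 (length 4)
  F: 11 (length 2)
  A: 101 (length 3)
  G: 0 (length 1)
  D: 1001 (length 4)
Average code length: 119/62 = 1.9194 bits/symbol


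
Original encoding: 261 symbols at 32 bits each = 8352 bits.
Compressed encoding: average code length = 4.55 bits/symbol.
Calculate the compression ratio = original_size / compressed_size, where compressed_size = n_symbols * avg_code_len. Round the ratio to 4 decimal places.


original_size = n_symbols * orig_bits = 261 * 32 = 8352 bits
compressed_size = n_symbols * avg_code_len = 261 * 4.55 = 1187.55 bits
ratio = original_size / compressed_size = 8352 / 1187.55 = 7.033

Compression ratio = 7.033


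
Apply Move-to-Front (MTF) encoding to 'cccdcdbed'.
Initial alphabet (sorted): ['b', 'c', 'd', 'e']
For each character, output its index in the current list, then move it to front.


MTF encoding:
'c': index 1 in ['b', 'c', 'd', 'e'] -> ['c', 'b', 'd', 'e']
'c': index 0 in ['c', 'b', 'd', 'e'] -> ['c', 'b', 'd', 'e']
'c': index 0 in ['c', 'b', 'd', 'e'] -> ['c', 'b', 'd', 'e']
'd': index 2 in ['c', 'b', 'd', 'e'] -> ['d', 'c', 'b', 'e']
'c': index 1 in ['d', 'c', 'b', 'e'] -> ['c', 'd', 'b', 'e']
'd': index 1 in ['c', 'd', 'b', 'e'] -> ['d', 'c', 'b', 'e']
'b': index 2 in ['d', 'c', 'b', 'e'] -> ['b', 'd', 'c', 'e']
'e': index 3 in ['b', 'd', 'c', 'e'] -> ['e', 'b', 'd', 'c']
'd': index 2 in ['e', 'b', 'd', 'c'] -> ['d', 'e', 'b', 'c']


Output: [1, 0, 0, 2, 1, 1, 2, 3, 2]


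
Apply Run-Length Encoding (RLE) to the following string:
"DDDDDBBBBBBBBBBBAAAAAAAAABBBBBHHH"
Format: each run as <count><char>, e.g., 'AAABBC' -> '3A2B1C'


Scanning runs left to right:
  i=0: run of 'D' x 5 -> '5D'
  i=5: run of 'B' x 11 -> '11B'
  i=16: run of 'A' x 9 -> '9A'
  i=25: run of 'B' x 5 -> '5B'
  i=30: run of 'H' x 3 -> '3H'

RLE = 5D11B9A5B3H


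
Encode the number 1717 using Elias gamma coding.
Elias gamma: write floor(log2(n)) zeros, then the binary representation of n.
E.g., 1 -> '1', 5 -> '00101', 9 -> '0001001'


num_bits = floor(log2(1717)) + 1 = 11
leading_zeros = num_bits - 1 = 10
binary(1717) = 11010110101

Elias gamma(1717) = '0000000000' + '11010110101' = 000000000011010110101 (21 bits)


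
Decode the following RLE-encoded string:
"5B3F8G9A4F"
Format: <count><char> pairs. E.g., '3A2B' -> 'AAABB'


Expanding each <count><char> pair:
  5B -> 'BBBBB'
  3F -> 'FFF'
  8G -> 'GGGGGGGG'
  9A -> 'AAAAAAAAA'
  4F -> 'FFFF'

Decoded = BBBBBFFFGGGGGGGGAAAAAAAAAFFFF


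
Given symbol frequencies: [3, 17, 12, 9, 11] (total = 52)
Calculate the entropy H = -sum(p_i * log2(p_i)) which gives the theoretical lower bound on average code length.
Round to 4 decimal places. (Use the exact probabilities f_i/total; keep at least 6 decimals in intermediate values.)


Per-symbol terms -p_i * log2(p_i) with p_i = f_i/52:
  p = 3/52 = 0.057692: log2(p) = -4.115477, -p*log2(p) = 0.237431
  p = 17/52 = 0.326923: log2(p) = -1.612977, -p*log2(p) = 0.527319
  p = 12/52 = 0.230769: log2(p) = -2.115477, -p*log2(p) = 0.488187
  p = 9/52 = 0.173077: log2(p) = -2.530515, -p*log2(p) = 0.437974
  p = 11/52 = 0.211538: log2(p) = -2.241008, -p*log2(p) = 0.474059
H = 0.237431 + 0.527319 + 0.488187 + 0.437974 + 0.474059 = 2.164970

H = 2.165 bits/symbol
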